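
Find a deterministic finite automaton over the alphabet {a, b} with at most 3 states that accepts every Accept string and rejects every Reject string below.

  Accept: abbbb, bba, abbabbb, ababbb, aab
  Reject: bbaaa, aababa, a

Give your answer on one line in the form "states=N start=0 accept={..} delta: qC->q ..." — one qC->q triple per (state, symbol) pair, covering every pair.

Grow the machine one transition at a time. Run the examples from 0; the earliest place one falls off (shortest prefix, ties alphabetical) gets sent to the lowest-numbered state that keeps every Accept/Reject pair distinguishable — a pair clashes when both reach the same state with identical unread suffix — and to a fresh state only if none does.
a: 0a undefined. 0a->0: ok.
b: 0b undefined. 0b->0: no, abbbb/bbaaa meet in 0. Open state 1: 0b->1.
bb: 1b undefined. 1b->0: no, abbbb/bbaaa meet in 0. 1b->1: ok.
aba: 1a undefined. 1a->0: no, bba/bbaaa meet in 0. 1a->1: no, abbbb/bbaaa meet in 1. Open state 2: 1a->2.
abab: 2b undefined. 2b->0: ok.
bbaa: 2a undefined. 2a->0: ok.
All examples now run through 3 states with every (state, symbol) defined. Accept strings end in {1,2}, Reject strings end in {0}; accept={1,2}.

states=3 start=0 accept={1,2} delta: 0a->0 0b->1 1a->2 1b->1 2a->0 2b->0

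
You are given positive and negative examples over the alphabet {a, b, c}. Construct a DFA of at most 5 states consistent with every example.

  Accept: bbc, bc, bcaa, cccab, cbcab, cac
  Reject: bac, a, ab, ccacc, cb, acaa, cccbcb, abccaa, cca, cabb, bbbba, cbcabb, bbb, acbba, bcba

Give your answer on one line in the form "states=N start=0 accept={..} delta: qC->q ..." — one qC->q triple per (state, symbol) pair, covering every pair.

states=5 start=0 accept={3,4} delta: 0a->0 0b->1 0c->2 1a->0 1b->1 1c->3 2a->1 2b->1 2c->1 3a->3 3b->4 3c->0 4a->0 4b->0 4c->0

Grow the machine one transition at a time. Run the examples from 0; the earliest place one falls off (shortest prefix, ties alphabetical) gets sent to the lowest-numbered state that keeps every Accept/Reject pair distinguishable — a pair clashes when both reach the same state with identical unread suffix — and to a fresh state only if none does.
a: 0a undefined. 0a->0: ok.
b: 0b undefined. 0b->0: no, bbc/bac meet in 0 with "c" left. Open state 1: 0b->1.
c: 0c undefined. 0c->0: no, cccab/ab meet in 1. 0c->1: no, cac/bac meet in 1 with "ac" left. Open state 2: 0c->2.
ba: 1a undefined. 1a->0: ok.
bb: 1b undefined. 1b->0: no, bbc/bac meet in 2. 1b->1: ok.
bc: 1c undefined. 1c->0: no, bbc/a meet in 0. 1c->1: no, bbc/ab meet in 1. 1c->2: no, bbc/bac meet in 2. Open state 3: 1c->3.
ca: 2a undefined. 2a->0: no, cac/bac meet in 2. 2a->1: ok.
cb: 2b undefined. 2b->0: no, cbcab/ab meet in 1. 2b->1: ok.
cc: 2c undefined. 2c->0: no, cccab/ab meet in 1. 2c->1: ok.
bca: 3a undefined. 3a->0: no, bcaa/a meet in 0. 3a->1: no, bcaa/a meet in 0. 3a->2: no, bcaa/ab meet in 1. 3a->3: ok.
bcb: 3b undefined. 3b->0: no, cccab/a meet in 0. 3b->1: no, cccab/ab meet in 1. 3b->2: no, cccab/bac meet in 2. 3b->3: no, bbc/cbcabb meet in 3. Open state 4: 3b->4.
abcc: 3c undefined. 3c->0: ok.
bcba: 4a undefined. 4a->0: ok.
cccbc: 4c undefined. 4c->0: ok.
cbcabb: 4b undefined. 4b->0: ok.
All examples now run through 5 states with every (state, symbol) defined. Accept strings end in {3,4}, Reject strings end in {0,1,2}; accept={3,4}.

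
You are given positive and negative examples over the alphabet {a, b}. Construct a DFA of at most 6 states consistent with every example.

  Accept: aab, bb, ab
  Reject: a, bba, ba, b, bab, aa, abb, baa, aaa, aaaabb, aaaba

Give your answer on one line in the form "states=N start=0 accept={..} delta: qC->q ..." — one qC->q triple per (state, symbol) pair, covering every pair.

State merging on the prefix tree: take the shortest (then alphabetical) example prefix whose next move is undefined and point that move at state 0, else 1, else 2, ...; a target is out if some Accept/Reject pair would then sit in one state with the same input left (inseparable). If every existing state is out, open a new one.
a: 0a undefined. 0a->0: no, aab/b meet in 0 with "b" left. Open state 1: 0a->1.
b: 0b undefined. 0b->0: no, bb/b meet in 0. 0b->1: no, aab/bab meet in 1 with "ab" left. Open state 2: 0b->2.
aa: 1a undefined. 1a->0: no, aab/b meet in 2. 1a->1: ok.
ab: 1b undefined. 1b->0: ok.
ba: 2a undefined. 2a->0: no, aab/ba meet in 0. 2a->1: no, aab/bab meet in 0. 2a->2: no, bb/bab meet in 2 with "b" left. Open state 3: 2a->3.
bb: 2b undefined. 2b->0: ok.
baa: 3a undefined. 3a->0: no, aab/baa meet in 0. 3a->1: ok.
bab: 3b undefined. 3b->0: no, aab/bab meet in 0. 3b->1: ok.
All examples now run through 4 states with every (state, symbol) defined. Accept strings end in {0}, Reject strings end in {1,2,3}; accept={0}.

states=4 start=0 accept={0} delta: 0a->1 0b->2 1a->1 1b->0 2a->3 2b->0 3a->1 3b->1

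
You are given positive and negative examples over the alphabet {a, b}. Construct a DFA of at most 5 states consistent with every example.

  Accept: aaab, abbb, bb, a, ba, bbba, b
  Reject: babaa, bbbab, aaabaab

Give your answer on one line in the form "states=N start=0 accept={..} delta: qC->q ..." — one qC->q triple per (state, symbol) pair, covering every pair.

Fold the examples into a partial DFA from state 0: repeatedly fix the first undefined (state, symbol) met by the shortest-then-alphabetical prefix, trying targets in increasing order and rejecting any under which an Accept and a Reject string meet in one state with the same remainder; add a state when all current targets are rejected. Accepting states are where Accept strings end.
a: 0a undefined. 0a->0: ok.
b: 0b undefined. 0b->0: no, aaab/babaa meet in 0. Open state 1: 0b->1.
ba: 1a undefined. 1a->0: no, aaab/aaabaab meet in 1. 1a->1: no, bb/aaabaab meet in 1 with "b" left. Open state 2: 1a->2.
bb: 1b undefined. 1b->0: ok.
bab: 2b undefined. 2b->0: no, bb/babaa meet in 0. 2b->1: no, aaab/bbbab meet in 1. 2b->2: no, ba/bbbab meet in 2. Open state 3: 2b->3.
baba: 3a undefined. 3a->0: no, bb/babaa meet in 0. 3a->1: no, ba/babaa meet in 2. 3a->2: ok.
babaa: 2a undefined. 2a->0: no, aaab/aaabaab meet in 1. 2a->1: no, aaab/babaa meet in 1. 2a->2: no, ba/babaa meet in 2. 2a->3: ok.
aaabaab: 3b undefined. 3b->0: no, bb/aaabaab meet in 0. 3b->1: no, aaab/aaabaab meet in 1. 3b->2: no, ba/aaabaab meet in 2. 3b->3: ok.
All examples now run through 4 states with every (state, symbol) defined. Accept strings end in {0,1,2}, Reject strings end in {3}; accept={0,1,2}.

states=4 start=0 accept={0,1,2} delta: 0a->0 0b->1 1a->2 1b->0 2a->3 2b->3 3a->2 3b->3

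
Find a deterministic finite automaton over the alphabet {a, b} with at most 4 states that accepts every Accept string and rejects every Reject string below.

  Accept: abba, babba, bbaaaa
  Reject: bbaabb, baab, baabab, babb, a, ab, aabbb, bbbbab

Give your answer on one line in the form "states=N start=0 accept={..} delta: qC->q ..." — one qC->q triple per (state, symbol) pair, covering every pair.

State merging on the prefix tree: take the shortest (then alphabetical) example prefix whose next move is undefined and point that move at state 0, else 1, else 2, ...; a target is out if some Accept/Reject pair would then sit in one state with the same input left (inseparable). If every existing state is out, open a new one.
a: 0a undefined. 0a->0: ok.
b: 0b undefined. 0b->0: no, abba/bbaabb meet in 0. Open state 1: 0b->1.
ba: 1a undefined. 1a->0: ok.
bb: 1b undefined. 1b->0: no, abba/bbaabb meet in 0. 1b->1: no, abba/a meet in 0. Open state 2: 1b->2.
bba: 2a undefined. 2a->0: no, abba/a meet in 0. 2a->1: no, abba/baab meet in 1. 2a->2: no, abba/babb meet in 2. Open state 3: 2a->3.
bbb: 2b undefined. 2b->0: ok.
bbaa: 3a undefined. 3a->0: no, bbaaaa/a meet in 0. 3a->1: no, bbaaaa/bbaabb meet in 0. 3a->2: no, bbaaaa/babb meet in 2. 3a->3: ok.
bbaab: 3b undefined. 3b->0: ok.
All examples now run through 4 states with every (state, symbol) defined. Accept strings end in {3}, Reject strings end in {0,1,2}; accept={3}.

states=4 start=0 accept={3} delta: 0a->0 0b->1 1a->0 1b->2 2a->3 2b->0 3a->3 3b->0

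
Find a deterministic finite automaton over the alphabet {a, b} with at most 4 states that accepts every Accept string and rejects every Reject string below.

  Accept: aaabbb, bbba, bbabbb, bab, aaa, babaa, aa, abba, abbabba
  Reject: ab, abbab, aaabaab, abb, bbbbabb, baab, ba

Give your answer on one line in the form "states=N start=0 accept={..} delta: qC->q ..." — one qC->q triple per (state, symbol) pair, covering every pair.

Fold the examples into a partial DFA from state 0: repeatedly fix the first undefined (state, symbol) met by the shortest-then-alphabetical prefix, trying targets in increasing order and rejecting any under which an Accept and a Reject string meet in one state with the same remainder; add a state when all current targets are rejected. Accepting states are where Accept strings end.
a: 0a undefined. 0a->0: ok.
b: 0b undefined. 0b->0: no, aaabbb/ab meet in 0. Open state 1: 0b->1.
ba: 1a undefined. 1a->0: no, bab/ab meet in 1. 1a->1: no, bab/aaabaab meet in 1 with "b" left. Open state 2: 1a->2.
bb: 1b undefined. 1b->0: no, aaabbb/ab meet in 1. 1b->1: no, aaabbb/ab meet in 1. 1b->2: ok.
baa: 2a undefined. 2a->0: ok.
bab: 2b undefined. 2b->0: ok.
All examples now run through 3 states with every (state, symbol) defined. Accept strings end in {0}, Reject strings end in {1,2}; accept={0}.

states=3 start=0 accept={0} delta: 0a->0 0b->1 1a->2 1b->2 2a->0 2b->0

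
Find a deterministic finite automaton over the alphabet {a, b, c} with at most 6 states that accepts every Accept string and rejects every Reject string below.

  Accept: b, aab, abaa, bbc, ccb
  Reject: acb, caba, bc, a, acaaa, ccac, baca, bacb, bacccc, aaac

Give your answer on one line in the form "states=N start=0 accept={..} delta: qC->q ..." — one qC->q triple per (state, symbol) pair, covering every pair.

Grow the machine one transition at a time. Run the examples from 0; the earliest place one falls off (shortest prefix, ties alphabetical) gets sent to the lowest-numbered state that keeps every Accept/Reject pair distinguishable — a pair clashes when both reach the same state with identical unread suffix — and to a fresh state only if none does.
a: 0a undefined. 0a->0: ok.
b: 0b undefined. 0b->0: no, b/a meet in 0. Open state 1: 0b->1.
c: 0c undefined. 0c->0: no, b/acb meet in 1. 0c->1: no, b/aaac meet in 1. Open state 2: 0c->2.
ba: 1a undefined. 1a->0: no, abaa/a meet in 0. 1a->1: ok.
bb: 1b undefined. 1b->0: no, bbc/aaac meet in 2. 1b->1: no, bbc/bc meet in 1 with "c" left. 1b->2: ok.
bc: 1c undefined. 1c->0: no, b/bacb meet in 1. 1c->1: no, b/bc meet in 1. 1c->2: ok.
ca: 2a undefined. 2a->0: no, b/caba meet in 1. 2a->1: no, b/caba meet in 1. 2a->2: ok.
cc: 2c undefined. 2c->0: no, bbc/a meet in 0. 2c->1: no, b/bacccc meet in 1. 2c->2: no, bbc/bc meet in 2. Open state 3: 2c->3.
acb: 2b undefined. 2b->0: ok.
cca: 3a undefined. 3a->0: ok.
ccb: 3b undefined. 3b->0: no, ccb/acb meet in 0. 3b->1: ok.
baccc: 3c undefined. 3c->0: ok.
All examples now run through 4 states with every (state, symbol) defined. Accept strings end in {1,3}, Reject strings end in {0,2}; accept={1,3}.

states=4 start=0 accept={1,3} delta: 0a->0 0b->1 0c->2 1a->1 1b->2 1c->2 2a->2 2b->0 2c->3 3a->0 3b->1 3c->0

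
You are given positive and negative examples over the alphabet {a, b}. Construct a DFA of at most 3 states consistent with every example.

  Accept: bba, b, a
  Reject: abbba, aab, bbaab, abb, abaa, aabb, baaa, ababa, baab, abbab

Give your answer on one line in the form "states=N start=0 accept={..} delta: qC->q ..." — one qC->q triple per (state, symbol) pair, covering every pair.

State merging on the prefix tree: take the shortest (then alphabetical) example prefix whose next move is undefined and point that move at state 0, else 1, else 2, ...; a target is out if some Accept/Reject pair would then sit in one state with the same input left (inseparable). If every existing state is out, open a new one.
a: 0a undefined. 0a->0: no, b/aab meet in 0 with "b" left. Open state 1: 0a->1.
b: 0b undefined. 0b->0: ok.
aa: 1a undefined. 1a->0: no, bba/baaa meet in 1. 1a->1: no, bba/baaa meet in 1. Open state 2: 1a->2.
ab: 1b undefined. 1b->0: no, bba/abbba meet in 1. 1b->1: no, bba/abb meet in 1. 1b->2: ok.
aab: 2b undefined. 2b->0: no, bba/abbba meet in 1. 2b->1: no, bba/aab meet in 1. 2b->2: ok.
aba: 2a undefined. 2a->0: no, bba/abaa meet in 1. 2a->1: no, bba/abbba meet in 1. 2a->2: ok.
All examples now run through 3 states with every (state, symbol) defined. Accept strings end in {0,1}, Reject strings end in {2}; accept={0,1}.

states=3 start=0 accept={0,1} delta: 0a->1 0b->0 1a->2 1b->2 2a->2 2b->2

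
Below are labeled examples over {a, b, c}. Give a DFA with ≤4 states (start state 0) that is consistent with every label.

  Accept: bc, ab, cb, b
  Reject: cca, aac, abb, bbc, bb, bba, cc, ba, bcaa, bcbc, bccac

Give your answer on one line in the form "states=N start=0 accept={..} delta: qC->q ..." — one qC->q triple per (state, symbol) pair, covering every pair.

Grow the machine one transition at a time. Run the examples from 0; the earliest place one falls off (shortest prefix, ties alphabetical) gets sent to the lowest-numbered state that keeps every Accept/Reject pair distinguishable — a pair clashes when both reach the same state with identical unread suffix — and to a fresh state only if none does.
a: 0a undefined. 0a->0: ok.
b: 0b undefined. 0b->0: no, bc/aac meet in 0 with "c" left. Open state 1: 0b->1.
c: 0c undefined. 0c->0: ok.
ba: 1a undefined. 1a->0: ok.
bb: 1b undefined. 1b->0: ok.
bc: 1c undefined. 1c->0: no, bc/cca meet in 0. 1c->1: ok.
All examples now run through 2 states with every (state, symbol) defined. Accept strings end in {1}, Reject strings end in {0}; accept={1}.

states=2 start=0 accept={1} delta: 0a->0 0b->1 0c->0 1a->0 1b->0 1c->1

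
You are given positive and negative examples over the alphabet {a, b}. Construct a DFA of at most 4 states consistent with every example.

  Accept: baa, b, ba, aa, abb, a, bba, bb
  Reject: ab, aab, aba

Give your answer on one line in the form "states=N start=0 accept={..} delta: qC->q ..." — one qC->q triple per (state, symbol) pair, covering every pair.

states=3 start=0 accept={0,1} delta: 0a->1 0b->0 1a->1 1b->2 2a->2 2b->0

Fold the examples into a partial DFA from state 0: repeatedly fix the first undefined (state, symbol) met by the shortest-then-alphabetical prefix, trying targets in increasing order and rejecting any under which an Accept and a Reject string meet in one state with the same remainder; add a state when all current targets are rejected. Accepting states are where Accept strings end.
a: 0a undefined. 0a->0: no, b/ab meet in 0 with "b" left. Open state 1: 0a->1.
b: 0b undefined. 0b->0: ok.
aa: 1a undefined. 1a->0: no, baa/aab meet in 0. 1a->1: ok.
ab: 1b undefined. 1b->0: no, baa/aba meet in 1. 1b->1: no, baa/ab meet in 1. Open state 2: 1b->2.
aba: 2a undefined. 2a->0: no, b/aba meet in 0. 2a->1: no, baa/aba meet in 1. 2a->2: ok.
abb: 2b undefined. 2b->0: ok.
All examples now run through 3 states with every (state, symbol) defined. Accept strings end in {0,1}, Reject strings end in {2}; accept={0,1}.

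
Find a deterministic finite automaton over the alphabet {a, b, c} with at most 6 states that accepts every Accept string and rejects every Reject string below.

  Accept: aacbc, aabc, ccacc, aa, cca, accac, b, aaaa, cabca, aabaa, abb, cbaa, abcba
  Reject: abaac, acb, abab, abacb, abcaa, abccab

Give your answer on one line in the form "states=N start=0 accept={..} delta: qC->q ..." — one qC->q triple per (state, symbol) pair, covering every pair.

Grow the machine one transition at a time. Run the examples from 0; the earliest place one falls off (shortest prefix, ties alphabetical) gets sent to the lowest-numbered state that keeps every Accept/Reject pair distinguishable — a pair clashes when both reach the same state with identical unread suffix — and to a fresh state only if none does.
a: 0a undefined. 0a->0: ok.
b: 0b undefined. 0b->0: no, aabc/abaac meet in 0 with "c" left. Open state 1: 0b->1.
c: 0c undefined. 0c->0: no, b/acb meet in 1. 0c->1: no, abb/acb meet in 1 with "b" left. Open state 2: 0c->2.
ca: 2a undefined. 2a->0: ok.
cb: 2b undefined. 2b->0: no, aa/acb meet in 0. 2b->1: no, b/acb meet in 1. 2b->2: ok.
cc: 2c undefined. 2c->0: no, accac/acb meet in 2. 2c->1: ok.
aba: 1a undefined. 1a->0: no, aacbc/abab meet in 1. 1a->1: no, aabc/abaac meet in 1 with "c" left. 1a->2: no, cca/abaac meet in 2. Open state 3: 1a->3.
abb: 1b undefined. 1b->0: ok.
abc: 1c undefined. 1c->0: no, aacbc/abccab meet in 1. 1c->1: no, aabaa/abcaa meet in 3 with "a" left. 1c->2: no, aabc/acb meet in 2. 1c->3: ok.
abaa: 3a undefined. 3a->0: no, aa/abcaa meet in 0. 3a->1: no, aabc/abaac meet in 3. 3a->2: no, aacbc/abaac meet in 1. 3a->3: no, aabc/abcaa meet in 3. Open state 4: 3a->4.
abab: 3b undefined. 3b->0: no, aa/abab meet in 0. 3b->1: no, aacbc/abab meet in 1. 3b->2: ok.
abac: 3c undefined. 3c->0: no, aacbc/abacb meet in 1. 3c->1: no, aa/abacb meet in 0. 3c->2: no, aacbc/abccab meet in 1. 3c->3: ok.
abaac: 4c undefined. 4c->0: no, aa/abaac meet in 0. 4c->1: no, aacbc/abaac meet in 1. 4c->2: ok.
abcaa: 4a undefined. 4a->0: no, aa/abcaa meet in 0. 4a->1: no, aacbc/abcaa meet in 1. 4a->2: ok.
abccab: 4b undefined. 4b->0: no, aa/abccab meet in 0. 4b->1: no, aacbc/abccab meet in 1. 4b->2: ok.
All examples now run through 5 states with every (state, symbol) defined. Accept strings end in {0,1,3,4}, Reject strings end in {2}; accept={0,1,3,4}.

states=5 start=0 accept={0,1,3,4} delta: 0a->0 0b->1 0c->2 1a->3 1b->0 1c->3 2a->0 2b->2 2c->1 3a->4 3b->2 3c->3 4a->2 4b->2 4c->2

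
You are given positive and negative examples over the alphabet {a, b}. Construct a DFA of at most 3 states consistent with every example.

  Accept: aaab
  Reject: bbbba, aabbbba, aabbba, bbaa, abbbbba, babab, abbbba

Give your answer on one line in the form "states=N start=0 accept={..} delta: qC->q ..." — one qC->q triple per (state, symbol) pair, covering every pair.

states=3 start=0 accept={1} delta: 0a->0 0b->1 1a->1 1b->2 2a->2 2b->2

Grow the machine one transition at a time. Run the examples from 0; the earliest place one falls off (shortest prefix, ties alphabetical) gets sent to the lowest-numbered state that keeps every Accept/Reject pair distinguishable — a pair clashes when both reach the same state with identical unread suffix — and to a fresh state only if none does.
a: 0a undefined. 0a->0: ok.
b: 0b undefined. 0b->0: no, aaab/bbbba meet in 0. Open state 1: 0b->1.
ba: 1a undefined. 1a->0: no, aaab/babab meet in 1. 1a->1: ok.
bb: 1b undefined. 1b->0: no, aaab/aabbba meet in 1. 1b->1: no, aaab/bbbba meet in 1. Open state 2: 1b->2.
bba: 2a undefined. 2a->0: no, aaab/babab meet in 1. 2a->1: no, aaab/bbaa meet in 1. 2a->2: ok.
bbb: 2b undefined. 2b->0: no, aaab/bbbba meet in 1. 2b->1: no, aaab/aabbba meet in 1. 2b->2: ok.
All examples now run through 3 states with every (state, symbol) defined. Accept strings end in {1}, Reject strings end in {2}; accept={1}.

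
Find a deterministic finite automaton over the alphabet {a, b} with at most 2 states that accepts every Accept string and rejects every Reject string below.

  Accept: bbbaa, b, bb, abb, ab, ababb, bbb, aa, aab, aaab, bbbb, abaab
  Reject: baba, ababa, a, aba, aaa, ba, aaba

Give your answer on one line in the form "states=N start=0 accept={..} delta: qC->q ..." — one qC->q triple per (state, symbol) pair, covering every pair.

State merging on the prefix tree: take the shortest (then alphabetical) example prefix whose next move is undefined and point that move at state 0, else 1, else 2, ...; a target is out if some Accept/Reject pair would then sit in one state with the same input left (inseparable). If every existing state is out, open a new one.
a: 0a undefined. 0a->0: no, aa/a meet in 0. Open state 1: 0a->1.
b: 0b undefined. 0b->0: ok.
aa: 1a undefined. 1a->0: ok.
ab: 1b undefined. 1b->0: ok.
All examples now run through 2 states with every (state, symbol) defined. Accept strings end in {0}, Reject strings end in {1}; accept={0}.

states=2 start=0 accept={0} delta: 0a->1 0b->0 1a->0 1b->0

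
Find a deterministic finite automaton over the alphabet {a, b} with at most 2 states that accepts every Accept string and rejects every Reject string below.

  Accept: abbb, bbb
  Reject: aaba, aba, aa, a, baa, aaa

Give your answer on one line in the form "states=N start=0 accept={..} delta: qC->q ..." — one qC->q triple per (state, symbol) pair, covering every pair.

states=2 start=0 accept={1} delta: 0a->0 0b->1 1a->0 1b->0

Fold the examples into a partial DFA from state 0: repeatedly fix the first undefined (state, symbol) met by the shortest-then-alphabetical prefix, trying targets in increasing order and rejecting any under which an Accept and a Reject string meet in one state with the same remainder; add a state when all current targets are rejected. Accepting states are where Accept strings end.
a: 0a undefined. 0a->0: ok.
b: 0b undefined. 0b->0: no, abbb/aaba meet in 0. Open state 1: 0b->1.
ba: 1a undefined. 1a->0: ok.
bb: 1b undefined. 1b->0: ok.
All examples now run through 2 states with every (state, symbol) defined. Accept strings end in {1}, Reject strings end in {0}; accept={1}.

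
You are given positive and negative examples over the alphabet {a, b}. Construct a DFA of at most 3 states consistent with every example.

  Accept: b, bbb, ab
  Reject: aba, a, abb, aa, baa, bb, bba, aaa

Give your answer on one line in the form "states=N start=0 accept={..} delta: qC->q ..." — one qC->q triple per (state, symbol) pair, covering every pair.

states=2 start=0 accept={1} delta: 0a->0 0b->1 1a->0 1b->0

Fold the examples into a partial DFA from state 0: repeatedly fix the first undefined (state, symbol) met by the shortest-then-alphabetical prefix, trying targets in increasing order and rejecting any under which an Accept and a Reject string meet in one state with the same remainder; add a state when all current targets are rejected. Accepting states are where Accept strings end.
a: 0a undefined. 0a->0: ok.
b: 0b undefined. 0b->0: no, b/aba meet in 0. Open state 1: 0b->1.
ba: 1a undefined. 1a->0: ok.
bb: 1b undefined. 1b->0: ok.
All examples now run through 2 states with every (state, symbol) defined. Accept strings end in {1}, Reject strings end in {0}; accept={1}.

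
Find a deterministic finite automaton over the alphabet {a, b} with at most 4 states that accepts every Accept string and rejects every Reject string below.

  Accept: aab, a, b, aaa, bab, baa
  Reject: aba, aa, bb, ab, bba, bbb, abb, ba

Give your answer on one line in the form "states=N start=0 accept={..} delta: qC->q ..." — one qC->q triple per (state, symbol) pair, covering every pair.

states=3 start=0 accept={1} delta: 0a->1 0b->1 1a->0 1b->2 2a->0 2b->0

Grow the machine one transition at a time. Run the examples from 0; the earliest place one falls off (shortest prefix, ties alphabetical) gets sent to the lowest-numbered state that keeps every Accept/Reject pair distinguishable — a pair clashes when both reach the same state with identical unread suffix — and to a fresh state only if none does.
a: 0a undefined. 0a->0: no, aab/ab meet in 0 with "b" left. Open state 1: 0a->1.
b: 0b undefined. 0b->0: no, a/bba meet in 1. 0b->1: ok.
aa: 1a undefined. 1a->0: ok.
ab: 1b undefined. 1b->0: no, aab/aba meet in 1. 1b->1: no, aab/bb meet in 1. Open state 2: 1b->2.
aba: 2a undefined. 2a->0: ok.
abb: 2b undefined. 2b->0: ok.
All examples now run through 3 states with every (state, symbol) defined. Accept strings end in {1}, Reject strings end in {0,2}; accept={1}.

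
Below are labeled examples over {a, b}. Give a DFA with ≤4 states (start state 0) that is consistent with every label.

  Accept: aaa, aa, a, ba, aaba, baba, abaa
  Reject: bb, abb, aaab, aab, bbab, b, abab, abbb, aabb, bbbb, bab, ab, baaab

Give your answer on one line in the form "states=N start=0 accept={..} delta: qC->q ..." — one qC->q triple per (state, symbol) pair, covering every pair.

states=2 start=0 accept={0} delta: 0a->0 0b->1 1a->0 1b->1

Fold the examples into a partial DFA from state 0: repeatedly fix the first undefined (state, symbol) met by the shortest-then-alphabetical prefix, trying targets in increasing order and rejecting any under which an Accept and a Reject string meet in one state with the same remainder; add a state when all current targets are rejected. Accepting states are where Accept strings end.
a: 0a undefined. 0a->0: ok.
b: 0b undefined. 0b->0: no, aaa/bb meet in 0. Open state 1: 0b->1.
ba: 1a undefined. 1a->0: ok.
bb: 1b undefined. 1b->0: no, aaa/bb meet in 0. 1b->1: ok.
All examples now run through 2 states with every (state, symbol) defined. Accept strings end in {0}, Reject strings end in {1}; accept={0}.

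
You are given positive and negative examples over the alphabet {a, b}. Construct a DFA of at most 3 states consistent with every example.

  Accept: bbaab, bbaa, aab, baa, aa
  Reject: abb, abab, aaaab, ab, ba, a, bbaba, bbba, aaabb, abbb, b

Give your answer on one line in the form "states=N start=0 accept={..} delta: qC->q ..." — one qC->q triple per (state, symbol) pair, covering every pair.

Grow the machine one transition at a time. Run the examples from 0; the earliest place one falls off (shortest prefix, ties alphabetical) gets sent to the lowest-numbered state that keeps every Accept/Reject pair distinguishable — a pair clashes when both reach the same state with identical unread suffix — and to a fresh state only if none does.
a: 0a undefined. 0a->0: no, aab/aaaab meet in 0 with "b" left. Open state 1: 0a->1.
b: 0b undefined. 0b->0: ok.
aa: 1a undefined. 1a->0: no, bbaab/aaaab meet in 0. 1a->1: no, bbaab/aaaab meet in 1 with "b" left. Open state 2: 1a->2.
ab: 1b undefined. 1b->0: ok.
aaa: 2a undefined. 2a->0: ok.
aab: 2b undefined. 2b->0: no, bbaab/abb meet in 0. 2b->1: no, bbaab/ba meet in 1. 2b->2: ok.
All examples now run through 3 states with every (state, symbol) defined. Accept strings end in {2}, Reject strings end in {0,1}; accept={2}.

states=3 start=0 accept={2} delta: 0a->1 0b->0 1a->2 1b->0 2a->0 2b->2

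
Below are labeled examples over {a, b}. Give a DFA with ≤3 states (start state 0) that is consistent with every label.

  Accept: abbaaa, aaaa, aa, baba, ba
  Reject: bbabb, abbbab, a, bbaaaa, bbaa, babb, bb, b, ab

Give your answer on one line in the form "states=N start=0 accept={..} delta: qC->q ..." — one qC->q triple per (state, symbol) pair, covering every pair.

states=2 start=0 accept={0} delta: 0a->1 0b->1 1a->0 1b->1

Grow the machine one transition at a time. Run the examples from 0; the earliest place one falls off (shortest prefix, ties alphabetical) gets sent to the lowest-numbered state that keeps every Accept/Reject pair distinguishable — a pair clashes when both reach the same state with identical unread suffix — and to a fresh state only if none does.
a: 0a undefined. 0a->0: no, aaaa/a meet in 0. Open state 1: 0a->1.
b: 0b undefined. 0b->0: no, aaaa/bbaaaa meet in 1 with "aaa" left. 0b->1: ok.
aa: 1a undefined. 1a->0: ok.
ab: 1b undefined. 1b->0: no, abbaaa/abbbab meet in 0. 1b->1: ok.
All examples now run through 2 states with every (state, symbol) defined. Accept strings end in {0}, Reject strings end in {1}; accept={0}.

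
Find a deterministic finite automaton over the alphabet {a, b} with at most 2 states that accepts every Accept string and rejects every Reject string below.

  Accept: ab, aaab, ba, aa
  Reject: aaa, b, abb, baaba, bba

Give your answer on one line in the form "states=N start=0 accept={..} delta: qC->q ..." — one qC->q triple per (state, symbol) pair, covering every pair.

states=2 start=0 accept={0} delta: 0a->1 0b->1 1a->0 1b->0

Fold the examples into a partial DFA from state 0: repeatedly fix the first undefined (state, symbol) met by the shortest-then-alphabetical prefix, trying targets in increasing order and rejecting any under which an Accept and a Reject string meet in one state with the same remainder; add a state when all current targets are rejected. Accepting states are where Accept strings end.
a: 0a undefined. 0a->0: no, ab/b meet in 0 with "b" left. Open state 1: 0a->1.
b: 0b undefined. 0b->0: no, ba/bba meet in 1. 0b->1: ok.
aa: 1a undefined. 1a->0: ok.
ab: 1b undefined. 1b->0: ok.
All examples now run through 2 states with every (state, symbol) defined. Accept strings end in {0}, Reject strings end in {1}; accept={0}.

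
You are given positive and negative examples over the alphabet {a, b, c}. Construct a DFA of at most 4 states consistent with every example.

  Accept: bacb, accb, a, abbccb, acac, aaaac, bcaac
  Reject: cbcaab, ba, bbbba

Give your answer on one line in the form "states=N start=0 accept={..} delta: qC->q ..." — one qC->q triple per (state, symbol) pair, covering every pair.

Grow the machine one transition at a time. Run the examples from 0; the earliest place one falls off (shortest prefix, ties alphabetical) gets sent to the lowest-numbered state that keeps every Accept/Reject pair distinguishable — a pair clashes when both reach the same state with identical unread suffix — and to a fresh state only if none does.
a: 0a undefined. 0a->0: ok.
b: 0b undefined. 0b->0: no, a/ba meet in 0. Open state 1: 0b->1.
c: 0c undefined. 0c->0: ok.
ba: 1a undefined. 1a->0: no, a/ba meet in 0. 1a->1: no, accb/ba meet in 1. Open state 2: 1a->2.
bb: 1b undefined. 1b->0: no, a/bbbba meet in 0. 1b->1: ok.
bc: 1c undefined. 1c->0: no, accb/cbcaab meet in 1. 1c->1: ok.
bac: 2c undefined. 2c->0: ok.
bcaa: 2a undefined. 2a->0: no, bacb/cbcaab meet in 1. 2a->1: no, bacb/cbcaab meet in 1. 2a->2: ok.
cbcaab: 2b undefined. 2b->0: no, a/cbcaab meet in 0. 2b->1: no, bacb/cbcaab meet in 1. 2b->2: ok.
All examples now run through 3 states with every (state, symbol) defined. Accept strings end in {0,1}, Reject strings end in {2}; accept={0,1}.

states=3 start=0 accept={0,1} delta: 0a->0 0b->1 0c->0 1a->2 1b->1 1c->1 2a->2 2b->2 2c->0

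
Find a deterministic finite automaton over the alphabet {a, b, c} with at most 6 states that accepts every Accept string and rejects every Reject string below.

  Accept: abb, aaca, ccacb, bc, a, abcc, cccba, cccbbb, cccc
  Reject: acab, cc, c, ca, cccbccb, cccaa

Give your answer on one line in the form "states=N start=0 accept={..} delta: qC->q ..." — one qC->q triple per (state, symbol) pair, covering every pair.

states=6 start=0 accept={1,3} delta: 0a->1 0b->1 0c->2 1a->1 1b->1 1c->3 2a->0 2b->1 2c->4 3a->3 3b->0 3c->1 4a->0 4b->0 4c->5 5a->2 5b->0 5c->1

Fold the examples into a partial DFA from state 0: repeatedly fix the first undefined (state, symbol) met by the shortest-then-alphabetical prefix, trying targets in increasing order and rejecting any under which an Accept and a Reject string meet in one state with the same remainder; add a state when all current targets are rejected. Accepting states are where Accept strings end.
a: 0a undefined. 0a->0: no, aaca/ca meet in 0 with "ca" left. Open state 1: 0a->1.
b: 0b undefined. 0b->0: no, bc/c meet in 0 with "c" left. 0b->1: ok.
c: 0c undefined. 0c->0: no, a/ca meet in 1. 0c->1: no, bc/cc meet in 1 with "c" left. Open state 2: 0c->2.
aa: 1a undefined. 1a->0: no, aaca/ca meet in 2 with "a" left. 1a->1: ok.
ab: 1b undefined. 1b->0: no, abcc/cc meet in 2 with "c" left. 1b->1: ok.
ac: 1c undefined. 1c->0: no, abb/acab meet in 1. 1c->1: no, abb/acab meet in 1. 1c->2: no, aaca/ca meet in 2 with "a" left. Open state 3: 1c->3.
ca: 2a undefined. 2a->0: ok.
cc: 2c undefined. 2c->0: no, abb/cccaa meet in 1. 2c->1: no, abb/cc meet in 1. 2c->2: no, abb/cccaa meet in 1. 2c->3: no, bc/cc meet in 3. Open state 4: 2c->4.
aca: 3a undefined. 3a->0: no, abb/acab meet in 1. 3a->1: no, abb/acab meet in 1. 3a->2: no, aaca/c meet in 2. 3a->3: ok.
cca: 4a undefined. 4a->0: ok.
ccc: 4c undefined. 4c->0: no, abb/cccaa meet in 1. 4c->1: no, abb/cccaa meet in 1. 4c->2: no, abb/cccaa meet in 1. 4c->3: no, aaca/cccaa meet in 3. 4c->4: no, abb/cccaa meet in 1. Open state 5: 4c->5.
abcc: 3c undefined. 3c->0: no, abcc/ca meet in 0. 3c->1: ok.
acab: 3b undefined. 3b->0: ok.
ccca: 5a undefined. 5a->0: no, abb/cccaa meet in 1. 5a->1: no, abb/cccaa meet in 1. 5a->2: ok.
cccb: 5b undefined. 5b->0: ok.
cccc: 5c undefined. 5c->0: no, cccc/acab meet in 0. 5c->1: ok.
ccacb: 2b undefined. 2b->0: no, ccacb/acab meet in 0. 2b->1: ok.
cccbccb: 4b undefined. 4b->0: ok.
All examples now run through 6 states with every (state, symbol) defined. Accept strings end in {1,3}, Reject strings end in {0,2,4}; accept={1,3}.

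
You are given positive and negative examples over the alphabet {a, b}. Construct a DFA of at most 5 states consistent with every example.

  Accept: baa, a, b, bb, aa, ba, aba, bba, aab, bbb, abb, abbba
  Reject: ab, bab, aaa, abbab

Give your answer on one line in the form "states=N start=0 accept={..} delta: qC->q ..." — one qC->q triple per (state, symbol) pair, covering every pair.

states=4 start=0 accept={0,1,2} delta: 0a->1 0b->0 1a->2 1b->3 2a->3 2b->0 3a->0 3b->0

State merging on the prefix tree: take the shortest (then alphabetical) example prefix whose next move is undefined and point that move at state 0, else 1, else 2, ...; a target is out if some Accept/Reject pair would then sit in one state with the same input left (inseparable). If every existing state is out, open a new one.
a: 0a undefined. 0a->0: no, a/aaa meet in 0. Open state 1: 0a->1.
b: 0b undefined. 0b->0: ok.
aa: 1a undefined. 1a->0: no, a/aaa meet in 1. 1a->1: no, baa/aaa meet in 1. Open state 2: 1a->2.
ab: 1b undefined. 1b->0: no, b/ab meet in 0. 1b->1: no, a/ab meet in 1. 1b->2: no, baa/ab meet in 2. Open state 3: 1b->3.
aaa: 2a undefined. 2a->0: no, b/aaa meet in 0. 2a->1: no, a/aaa meet in 1. 2a->2: no, baa/aaa meet in 2. 2a->3: ok.
aab: 2b undefined. 2b->0: ok.
aba: 3a undefined. 3a->0: ok.
abb: 3b undefined. 3b->0: ok.
All examples now run through 4 states with every (state, symbol) defined. Accept strings end in {0,1,2}, Reject strings end in {3}; accept={0,1,2}.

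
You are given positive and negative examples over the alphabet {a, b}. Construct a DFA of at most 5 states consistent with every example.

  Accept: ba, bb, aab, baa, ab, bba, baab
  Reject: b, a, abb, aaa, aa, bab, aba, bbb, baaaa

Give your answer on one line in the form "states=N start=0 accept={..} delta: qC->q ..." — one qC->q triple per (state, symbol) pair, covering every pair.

Grow the machine one transition at a time. Run the examples from 0; the earliest place one falls off (shortest prefix, ties alphabetical) gets sent to the lowest-numbered state that keeps every Accept/Reject pair distinguishable — a pair clashes when both reach the same state with identical unread suffix — and to a fresh state only if none does.
a: 0a undefined. 0a->0: no, ba/aba meet in 0 with "ba" left. Open state 1: 0a->1.
b: 0b undefined. 0b->0: no, ba/a meet in 1. 0b->1: no, ba/aa meet in 1 with "a" left. Open state 2: 0b->2.
aa: 1a undefined. 1a->0: no, aab/b meet in 2. 1a->1: ok.
ab: 1b undefined. 1b->0: ok.
ba: 2a undefined. 2a->0: no, baa/a meet in 1. 2a->1: no, ba/a meet in 1. 2a->2: no, ba/b meet in 2. Open state 3: 2a->3.
bb: 2b undefined. 2b->0: no, bba/a meet in 1. 2b->1: no, bb/a meet in 1. 2b->2: no, bb/b meet in 2. 2b->3: ok.
baa: 3a undefined. 3a->0: no, baab/b meet in 2. 3a->1: no, baa/a meet in 1. 3a->2: no, baa/b meet in 2. 3a->3: no, ba/baaaa meet in 3. Open state 4: 3a->4.
bab: 3b undefined. 3b->0: no, aab/bab meet in 0. 3b->1: ok.
baaa: 4a undefined. 4a->0: ok.
baab: 4b undefined. 4b->0: ok.
All examples now run through 5 states with every (state, symbol) defined. Accept strings end in {0,3,4}, Reject strings end in {1,2}; accept={0,3,4}.

states=5 start=0 accept={0,3,4} delta: 0a->1 0b->2 1a->1 1b->0 2a->3 2b->3 3a->4 3b->1 4a->0 4b->0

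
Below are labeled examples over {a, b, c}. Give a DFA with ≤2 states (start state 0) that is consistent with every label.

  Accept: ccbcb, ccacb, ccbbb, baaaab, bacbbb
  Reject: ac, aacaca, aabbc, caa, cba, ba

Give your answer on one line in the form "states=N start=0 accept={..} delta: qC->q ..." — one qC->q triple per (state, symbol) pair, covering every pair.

Grow the machine one transition at a time. Run the examples from 0; the earliest place one falls off (shortest prefix, ties alphabetical) gets sent to the lowest-numbered state that keeps every Accept/Reject pair distinguishable — a pair clashes when both reach the same state with identical unread suffix — and to a fresh state only if none does.
a: 0a undefined. 0a->0: ok.
b: 0b undefined. 0b->0: no, baaaab/ba meet in 0. Open state 1: 0b->1.
c: 0c undefined. 0c->0: ok.
ba: 1a undefined. 1a->0: ok.
aabb: 1b undefined. 1b->0: ok.
ccbc: 1c undefined. 1c->0: ok.
All examples now run through 2 states with every (state, symbol) defined. Accept strings end in {1}, Reject strings end in {0}; accept={1}.

states=2 start=0 accept={1} delta: 0a->0 0b->1 0c->0 1a->0 1b->0 1c->0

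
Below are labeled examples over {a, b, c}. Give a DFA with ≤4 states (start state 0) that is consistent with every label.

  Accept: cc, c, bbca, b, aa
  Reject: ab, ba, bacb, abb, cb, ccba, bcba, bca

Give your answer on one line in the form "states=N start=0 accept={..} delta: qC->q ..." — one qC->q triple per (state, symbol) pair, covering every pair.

states=4 start=0 accept={0,1,2} delta: 0a->1 0b->2 0c->1 1a->0 1b->3 1c->0 2a->3 2b->0 2c->3 3a->3 3b->3 3c->1

Grow the machine one transition at a time. Run the examples from 0; the earliest place one falls off (shortest prefix, ties alphabetical) gets sent to the lowest-numbered state that keeps every Accept/Reject pair distinguishable — a pair clashes when both reach the same state with identical unread suffix — and to a fresh state only if none does.
a: 0a undefined. 0a->0: no, b/ab meet in 0 with "b" left. Open state 1: 0a->1.
b: 0b undefined. 0b->0: no, bbca/bca meet in 0 with "ca" left. 0b->1: no, aa/ba meet in 1 with "a" left. Open state 2: 0b->2.
c: 0c undefined. 0c->0: no, b/cb meet in 2. 0c->1: ok.
aa: 1a undefined. 1a->0: ok.
ab: 1b undefined. 1b->0: no, b/abb meet in 2. 1b->1: no, c/ab meet in 1. 1b->2: no, b/ab meet in 2. Open state 3: 1b->3.
ba: 2a undefined. 2a->0: no, aa/ba meet in 0. 2a->1: no, c/ba meet in 1. 2a->2: no, b/ba meet in 2. 2a->3: ok.
bb: 2b undefined. 2b->0: ok.
bc: 2c undefined. 2c->0: no, c/bca meet in 1. 2c->1: no, bbca/bca meet in 0. 2c->2: no, c/bcba meet in 1. 2c->3: ok.
cc: 1c undefined. 1c->0: ok.
abb: 3b undefined. 3b->0: no, cc/abb meet in 0. 3b->1: no, cc/bcba meet in 0. 3b->2: no, b/abb meet in 2. 3b->3: ok.
bac: 3c undefined. 3c->0: no, b/bacb meet in 2. 3c->1: ok.
bca: 3a undefined. 3a->0: no, cc/bcba meet in 0. 3a->1: no, c/bcba meet in 1. 3a->2: no, b/bcba meet in 2. 3a->3: ok.
All examples now run through 4 states with every (state, symbol) defined. Accept strings end in {0,1,2}, Reject strings end in {3}; accept={0,1,2}.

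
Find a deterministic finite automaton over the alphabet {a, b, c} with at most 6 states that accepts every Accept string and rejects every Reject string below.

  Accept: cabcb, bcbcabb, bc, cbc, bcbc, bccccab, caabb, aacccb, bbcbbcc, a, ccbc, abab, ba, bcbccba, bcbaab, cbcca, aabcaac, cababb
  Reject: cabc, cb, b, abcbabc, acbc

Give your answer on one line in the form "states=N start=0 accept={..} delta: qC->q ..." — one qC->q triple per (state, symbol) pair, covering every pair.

states=6 start=0 accept={1,2,5} delta: 0a->1 0b->0 0c->2 1a->0 1b->2 1c->1 2a->3 2b->3 2c->4 3a->3 3b->5 3c->2 4a->1 4b->0 4c->3 5a->2 5b->1 5c->3

Grow the machine one transition at a time. Run the examples from 0; the earliest place one falls off (shortest prefix, ties alphabetical) gets sent to the lowest-numbered state that keeps every Accept/Reject pair distinguishable — a pair clashes when both reach the same state with identical unread suffix — and to a fresh state only if none does.
a: 0a undefined. 0a->0: no, cbc/acbc meet in 0 with "cbc" left. Open state 1: 0a->1.
b: 0b undefined. 0b->0: ok.
c: 0c undefined. 0c->0: no, bc/cb meet in 0. 0c->1: no, ccbc/acbc meet in 1 with "cbc" left. Open state 2: 0c->2.
aa: 1a undefined. 1a->0: ok.
ab: 1b undefined. 1b->0: no, abab/b meet in 0. 1b->1: no, abab/b meet in 0. 1b->2: ok.
ac: 1c undefined. 1c->0: no, bc/acbc meet in 2. 1c->1: ok.
ca: 2a undefined. 2a->0: no, cabcb/cb meet in 2 with "b" left. 2a->1: no, caabb/b meet in 0. 2a->2: no, cbc/cabc meet in 2 with "bc" left. Open state 3: 2a->3.
cb: 2b undefined. 2b->0: no, bbcbbcc/acbc meet in 2 with "c" left. 2b->1: no, bcbcabb/b meet in 0. 2b->2: no, bc/cb meet in 2. 2b->3: ok.
cc: 2c undefined. 2c->0: no, aacccb/cb meet in 3. 2c->1: no, bccccab/b meet in 0. 2c->2: no, bc/acbc meet in 2. 2c->3: no, ccbc/cabc meet in 3 with "bc" left. Open state 4: 2c->4.
caa: 3a undefined. 3a->0: no, caabb/b meet in 0. 3a->1: no, caabb/cb meet in 3. 3a->2: no, aabcaac/acbc meet in 4. 3a->3: ok.
cab: 3b undefined. 3b->0: no, cabcb/cb meet in 3. 3b->1: no, bbcbbcc/cabc meet in 1. 3b->2: no, caabb/cb meet in 3. 3b->3: no, cbc/cabc meet in 3 with "c" left. 3b->4: no, abab/acbc meet in 4. Open state 5: 3b->5.
cbc: 3c undefined. 3c->0: no, bcbcabb/cb meet in 3. 3c->1: no, bcbcabb/b meet in 0. 3c->2: ok.
ccb: 4b undefined. 4b->0: ok.
bccc: 4c undefined. 4c->0: no, aacccb/b meet in 0. 4c->1: no, bccccab/b meet in 0. 4c->2: no, aacccb/cb meet in 3. 4c->3: ok.
caba: 5a undefined. 5a->0: no, cababb/b meet in 0. 5a->1: no, cababb/cb meet in 3. 5a->2: ok.
cabc: 5c undefined. 5c->0: no, cabcb/cabc meet in 0. 5c->1: no, bbcbbcc/cabc meet in 1. 5c->2: no, cabcb/cb meet in 3. 5c->3: ok.
caabb: 5b undefined. 5b->0: no, bcbcabb/b meet in 0. 5b->1: ok.
cbcca: 4a undefined. 4a->0: no, cbcca/b meet in 0. 4a->1: ok.
All examples now run through 6 states with every (state, symbol) defined. Accept strings end in {1,2,5}, Reject strings end in {0,3,4}; accept={1,2,5}.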